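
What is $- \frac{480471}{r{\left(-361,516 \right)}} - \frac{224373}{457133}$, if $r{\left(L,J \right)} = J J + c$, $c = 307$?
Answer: $- \frac{279448689642}{121854743879} \approx -2.2933$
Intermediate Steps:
$r{\left(L,J \right)} = 307 + J^{2}$ ($r{\left(L,J \right)} = J J + 307 = J^{2} + 307 = 307 + J^{2}$)
$- \frac{480471}{r{\left(-361,516 \right)}} - \frac{224373}{457133} = - \frac{480471}{307 + 516^{2}} - \frac{224373}{457133} = - \frac{480471}{307 + 266256} - \frac{224373}{457133} = - \frac{480471}{266563} - \frac{224373}{457133} = - \frac{279448689642}{121854743879}$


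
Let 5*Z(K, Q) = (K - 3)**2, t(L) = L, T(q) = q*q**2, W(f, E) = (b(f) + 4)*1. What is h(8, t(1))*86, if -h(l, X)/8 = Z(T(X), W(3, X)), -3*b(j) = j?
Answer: -2752/5 ≈ -550.40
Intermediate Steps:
b(j) = -j/3
W(f, E) = 4 - f/3 (W(f, E) = (-f/3 + 4)*1 = (4 - f/3)*1 = 4 - f/3)
T(q) = q**3
Z(K, Q) = (-3 + K)**2/5 (Z(K, Q) = (K - 3)**2/5 = (-3 + K)**2/5)
h(l, X) = -8*(-3 + X**3)**2/5
h(8, t(1))*86 = -8*(-3 + 1**3)**2/5*86 = -8*(-3 + 1)**2/5*86 = -8/5*(-2)**2*86 = -8/5*4*86 = -32/5*86 = -2752/5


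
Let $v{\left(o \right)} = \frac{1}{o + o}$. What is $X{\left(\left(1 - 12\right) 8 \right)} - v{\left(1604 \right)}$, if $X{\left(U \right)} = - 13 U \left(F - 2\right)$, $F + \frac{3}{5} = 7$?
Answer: $\frac{80738939}{16040} \approx 5033.6$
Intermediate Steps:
$F = \frac{32}{5}$ ($F = - \frac{3}{5} + 7 = \frac{32}{5} \approx 6.4$)
$v{\left(o \right)} = \frac{1}{2 o}$
$X{\left(U \right)} = - \frac{286 U}{5}$ ($X{\left(U \right)} = - 13 U \left(\frac{32}{5} - 2\right) = - 13 U \frac{22}{5} = - \frac{286 U}{5}$)
$X{\left(\left(1 - 12\right) 8 \right)} - v{\left(1604 \right)} = - \frac{286 \left(1 - 12\right) 8}{5} - \frac{1}{2 \cdot 1604} = - \frac{286 \left(1 - 12\right) 8}{5} - \frac{1}{2} \cdot \frac{1}{1604} = - \frac{286 \left(\left(-11\right) 8\right)}{5} - \frac{1}{3208} = \left(- \frac{286}{5}\right) \left(-88\right) - \frac{1}{3208} = \frac{25168}{5} - \frac{1}{3208} = \frac{80738939}{16040}$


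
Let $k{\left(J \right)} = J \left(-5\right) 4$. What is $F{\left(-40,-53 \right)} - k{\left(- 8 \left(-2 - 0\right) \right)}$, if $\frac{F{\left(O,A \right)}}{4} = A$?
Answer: $108$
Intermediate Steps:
$F{\left(O,A \right)} = 4 A$
$k{\left(J \right)} = - 20 J$ ($k{\left(J \right)} = - 5 J 4 = - 20 J$)
$F{\left(-40,-53 \right)} - k{\left(- 8 \left(-2 - 0\right) \right)} = 4 \left(-53\right) - - 20 \left(- 8 \left(-2 - 0\right)\right) = -212 - - 20 \left(- 8 \left(-2 + 0\right)\right) = -212 - - 20 \left(\left(-8\right) \left(-2\right)\right) = -212 - \left(-20\right) 16 = -212 - -320 = -212 + 320 = 108$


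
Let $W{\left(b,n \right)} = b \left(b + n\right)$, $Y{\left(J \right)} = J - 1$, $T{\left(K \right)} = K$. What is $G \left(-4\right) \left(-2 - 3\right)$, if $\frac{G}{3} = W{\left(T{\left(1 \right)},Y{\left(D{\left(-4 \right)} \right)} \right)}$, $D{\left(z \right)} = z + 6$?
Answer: $120$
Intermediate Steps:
$D{\left(z \right)} = 6 + z$
$Y{\left(J \right)} = -1 + J$
$G = 6$ ($G = 3 \cdot 1 \left(1 + \left(-1 + \left(6 - 4\right)\right)\right) = 3 \cdot 1 \left(1 + \left(-1 + 2\right)\right) = 3 \cdot 1 \left(1 + 1\right) = 3 \cdot 1 \cdot 2 = 3 \cdot 2 = 6$)
$G \left(-4\right) \left(-2 - 3\right) = 6 \left(-4\right) \left(-2 - 3\right) = \left(-24\right) \left(-5\right) = 120$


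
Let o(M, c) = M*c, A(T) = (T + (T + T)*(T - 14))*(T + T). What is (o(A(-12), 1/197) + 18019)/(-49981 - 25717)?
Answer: -3535055/14912506 ≈ -0.23705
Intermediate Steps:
A(T) = 2*T*(T + 2*T*(-14 + T)) (A(T) = (T + (2*T)*(-14 + T))*(2*T) = (T + 2*T*(-14 + T))*(2*T) = 2*T*(T + 2*T*(-14 + T)))
(o(A(-12), 1/197) + 18019)/(-49981 - 25717) = (((-12)**2*(-54 + 4*(-12)))/197 + 18019)/(-49981 - 25717) = ((144*(-54 - 48))*(1/197) + 18019)/(-75698) = ((144*(-102))*(1/197) + 18019)*(-1/75698) = (-14688*1/197 + 18019)*(-1/75698) = (-14688/197 + 18019)*(-1/75698) = (3535055/197)*(-1/75698) = -3535055/14912506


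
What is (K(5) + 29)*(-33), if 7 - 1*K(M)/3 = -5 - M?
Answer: -2640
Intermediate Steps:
K(M) = 36 + 3*M (K(M) = 21 - 3*(-5 - M) = 21 + (15 + 3*M) = 36 + 3*M)
(K(5) + 29)*(-33) = ((36 + 3*5) + 29)*(-33) = ((36 + 15) + 29)*(-33) = (51 + 29)*(-33) = 80*(-33) = -2640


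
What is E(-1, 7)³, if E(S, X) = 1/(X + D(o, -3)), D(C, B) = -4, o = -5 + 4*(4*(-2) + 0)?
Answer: 1/27 ≈ 0.037037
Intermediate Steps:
o = -37 (o = -5 + 4*(-8 + 0) = -5 + 4*(-8) = -5 - 32 = -37)
E(S, X) = 1/(-4 + X) (E(S, X) = 1/(X - 4) = 1/(-4 + X))
E(-1, 7)³ = (1/(-4 + 7))³ = (1/3)³ = (⅓)³ = 1/27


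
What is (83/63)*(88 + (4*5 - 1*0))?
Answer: 996/7 ≈ 142.29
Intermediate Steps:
(83/63)*(88 + (4*5 - 1*0)) = (83*(1/63))*(88 + (20 + 0)) = 83*(88 + 20)/63 = (83/63)*108 = 996/7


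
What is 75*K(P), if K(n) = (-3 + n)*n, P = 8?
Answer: 3000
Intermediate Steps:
K(n) = n*(-3 + n)
75*K(P) = 75*(8*(-3 + 8)) = 75*(8*5) = 75*40 = 3000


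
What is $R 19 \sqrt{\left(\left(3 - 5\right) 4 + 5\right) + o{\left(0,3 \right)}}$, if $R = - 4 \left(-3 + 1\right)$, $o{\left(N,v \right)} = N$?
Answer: $152 i \sqrt{3} \approx 263.27 i$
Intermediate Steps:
$R = 8$ ($R = \left(-4\right) \left(-2\right) = 8$)
$R 19 \sqrt{\left(\left(3 - 5\right) 4 + 5\right) + o{\left(0,3 \right)}} = 8 \cdot 19 \sqrt{\left(\left(3 - 5\right) 4 + 5\right) + 0} = 152 \sqrt{\left(\left(-2\right) 4 + 5\right) + 0} = 152 \sqrt{\left(-8 + 5\right) + 0} = 152 \sqrt{-3 + 0} = 152 \sqrt{-3} = 152 i \sqrt{3}$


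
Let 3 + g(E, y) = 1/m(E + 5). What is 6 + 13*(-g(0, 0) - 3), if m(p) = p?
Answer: 17/5 ≈ 3.4000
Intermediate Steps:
g(E, y) = -3 + 1/(5 + E) (g(E, y) = -3 + 1/(E + 5) = -3 + 1/(5 + E))
6 + 13*(-g(0, 0) - 3) = 6 + 13*(-(-14 - 3*0)/(5 + 0) - 3) = 6 + 13*(-(-14 + 0)/5 - 3) = 6 + 13*(-(-14)/5 - 3) = 6 + 13*(-1*(-14/5) - 3) = 6 + 13*(14/5 - 3) = 6 + 13*(-⅕) = 6 - 13/5 = 17/5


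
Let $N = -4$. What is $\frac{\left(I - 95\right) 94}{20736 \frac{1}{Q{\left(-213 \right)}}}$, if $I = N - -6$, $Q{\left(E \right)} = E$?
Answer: $\frac{103447}{1152} \approx 89.798$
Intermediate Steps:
$I = 2$ ($I = -4 - -6 = -4 + 6 = 2$)
$\frac{\left(I - 95\right) 94}{20736 \frac{1}{Q{\left(-213 \right)}}} = \frac{\left(2 - 95\right) 94}{20736 \frac{1}{-213}} = \frac{\left(2 - 95\right) 94}{20736 \left(- \frac{1}{213}\right)} = \frac{\left(-93\right) 94}{- \frac{6912}{71}} = \left(-8742\right) \left(- \frac{71}{6912}\right) = \frac{103447}{1152}$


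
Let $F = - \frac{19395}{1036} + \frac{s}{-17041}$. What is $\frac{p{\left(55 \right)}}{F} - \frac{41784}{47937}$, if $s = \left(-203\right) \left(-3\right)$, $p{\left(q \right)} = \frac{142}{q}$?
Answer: $- \frac{293725666623328}{291021716727555} \approx -1.0093$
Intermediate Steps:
$s = 609$
$F = - \frac{331141119}{17654476}$ ($F = - \frac{19395}{1036} + \frac{609}{-17041} = \left(-19395\right) \frac{1}{1036} + 609 \left(- \frac{1}{17041}\right) = - \frac{19395}{1036} - \frac{609}{17041} = - \frac{331141119}{17654476} \approx -18.757$)
$\frac{p{\left(55 \right)}}{F} - \frac{41784}{47937} = \frac{142 \cdot \frac{1}{55}}{- \frac{331141119}{17654476}} - \frac{41784}{47937} = 142 \cdot \frac{1}{55} \left(- \frac{17654476}{331141119}\right) - \frac{13928}{15979} = \frac{142}{55} \left(- \frac{17654476}{331141119}\right) - \frac{13928}{15979} = - \frac{2506935592}{18212761545} - \frac{13928}{15979} = - \frac{293725666623328}{291021716727555}$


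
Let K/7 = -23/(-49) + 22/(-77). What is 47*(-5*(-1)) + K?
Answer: 1654/7 ≈ 236.29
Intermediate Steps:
K = 9/7 (K = 7*(-23/(-49) + 22/(-77)) = 7*(-23*(-1/49) + 22*(-1/77)) = 7*(23/49 - 2/7) = 7*(9/49) = 9/7 ≈ 1.2857)
47*(-5*(-1)) + K = 47*(-5*(-1)) + 9/7 = 47*5 + 9/7 = 235 + 9/7 = 1654/7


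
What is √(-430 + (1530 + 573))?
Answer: √1673 ≈ 40.902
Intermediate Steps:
√(-430 + (1530 + 573)) = √(-430 + 2103) = √1673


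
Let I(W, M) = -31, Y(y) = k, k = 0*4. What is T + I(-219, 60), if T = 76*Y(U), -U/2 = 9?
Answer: -31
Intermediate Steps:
U = -18 (U = -2*9 = -18)
k = 0
Y(y) = 0
T = 0 (T = 76*0 = 0)
T + I(-219, 60) = 0 - 31 = -31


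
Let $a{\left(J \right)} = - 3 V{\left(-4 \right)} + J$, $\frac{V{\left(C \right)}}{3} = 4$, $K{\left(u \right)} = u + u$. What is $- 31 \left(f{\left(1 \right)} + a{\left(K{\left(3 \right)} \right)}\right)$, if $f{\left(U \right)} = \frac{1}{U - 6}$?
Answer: $\frac{4681}{5} \approx 936.2$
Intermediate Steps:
$K{\left(u \right)} = 2 u$
$V{\left(C \right)} = 12$ ($V{\left(C \right)} = 3 \cdot 4 = 12$)
$f{\left(U \right)} = \frac{1}{-6 + U}$
$a{\left(J \right)} = -36 + J$ ($a{\left(J \right)} = \left(-3\right) 12 + J = -36 + J$)
$- 31 \left(f{\left(1 \right)} + a{\left(K{\left(3 \right)} \right)}\right) = - 31 \left(\frac{1}{-6 + 1} + \left(-36 + 2 \cdot 3\right)\right) = - 31 \left(\frac{1}{-5} + \left(-36 + 6\right)\right) = - 31 \left(- \frac{1}{5} - 30\right) = \left(-31\right) \left(- \frac{151}{5}\right) = \frac{4681}{5}$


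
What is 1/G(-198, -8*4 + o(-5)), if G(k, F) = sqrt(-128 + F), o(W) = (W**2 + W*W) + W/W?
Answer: -I*sqrt(109)/109 ≈ -0.095783*I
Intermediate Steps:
o(W) = 1 + 2*W**2 (o(W) = (W**2 + W**2) + 1 = 2*W**2 + 1 = 1 + 2*W**2)
1/G(-198, -8*4 + o(-5)) = 1/(sqrt(-128 + (-8*4 + (1 + 2*(-5)**2)))) = 1/(sqrt(-128 + (-32 + (1 + 2*25)))) = 1/(sqrt(-128 + (-32 + (1 + 50)))) = 1/(sqrt(-128 + (-32 + 51))) = 1/(sqrt(-128 + 19)) = 1/(sqrt(-109)) = 1/(I*sqrt(109)) = -I*sqrt(109)/109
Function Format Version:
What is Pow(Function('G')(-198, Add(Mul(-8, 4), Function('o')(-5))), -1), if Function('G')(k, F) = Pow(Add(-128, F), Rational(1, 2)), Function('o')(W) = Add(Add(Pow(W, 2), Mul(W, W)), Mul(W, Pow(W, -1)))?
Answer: Mul(Rational(-1, 109), I, Pow(109, Rational(1, 2))) ≈ Mul(-0.095783, I)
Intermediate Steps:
Function('o')(W) = Add(1, Mul(2, Pow(W, 2))) (Function('o')(W) = Add(Add(Pow(W, 2), Pow(W, 2)), 1) = Add(Mul(2, Pow(W, 2)), 1) = Add(1, Mul(2, Pow(W, 2))))
Pow(Function('G')(-198, Add(Mul(-8, 4), Function('o')(-5))), -1) = Pow(Pow(Add(-128, Add(Mul(-8, 4), Add(1, Mul(2, Pow(-5, 2))))), Rational(1, 2)), -1) = Pow(Pow(Add(-128, Add(-32, Add(1, Mul(2, 25)))), Rational(1, 2)), -1) = Pow(Pow(Add(-128, Add(-32, Add(1, 50))), Rational(1, 2)), -1) = Pow(Pow(Add(-128, Add(-32, 51)), Rational(1, 2)), -1) = Pow(Pow(Add(-128, 19), Rational(1, 2)), -1) = Pow(Pow(-109, Rational(1, 2)), -1) = Pow(Mul(I, Pow(109, Rational(1, 2))), -1) = Mul(Rational(-1, 109), I, Pow(109, Rational(1, 2)))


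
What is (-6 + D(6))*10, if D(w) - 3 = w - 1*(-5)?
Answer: 80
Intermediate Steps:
D(w) = 8 + w (D(w) = 3 + (w - 1*(-5)) = 3 + (w + 5) = 3 + (5 + w) = 8 + w)
(-6 + D(6))*10 = (-6 + (8 + 6))*10 = (-6 + 14)*10 = 8*10 = 80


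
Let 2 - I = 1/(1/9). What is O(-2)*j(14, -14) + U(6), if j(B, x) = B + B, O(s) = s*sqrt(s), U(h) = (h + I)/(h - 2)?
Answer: -1/4 - 56*I*sqrt(2) ≈ -0.25 - 79.196*I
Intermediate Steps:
I = -7 (I = 2 - 1/(1/9) = 2 - 1/1/9 = 2 - 1*9 = 2 - 9 = -7)
U(h) = (-7 + h)/(-2 + h) (U(h) = (h - 7)/(h - 2) = (-7 + h)/(-2 + h))
O(s) = s**(3/2)
j(B, x) = 2*B
O(-2)*j(14, -14) + U(6) = (-2)**(3/2)*(2*14) + (-7 + 6)/(-2 + 6) = -2*I*sqrt(2)*28 - 1/4 = -56*I*sqrt(2) + (1/4)*(-1) = -56*I*sqrt(2) - 1/4 = -1/4 - 56*I*sqrt(2)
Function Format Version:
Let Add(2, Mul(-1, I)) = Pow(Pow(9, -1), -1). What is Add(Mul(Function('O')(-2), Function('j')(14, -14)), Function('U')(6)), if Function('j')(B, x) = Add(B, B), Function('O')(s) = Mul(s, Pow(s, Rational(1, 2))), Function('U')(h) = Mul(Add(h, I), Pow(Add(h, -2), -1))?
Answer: Add(Rational(-1, 4), Mul(-56, I, Pow(2, Rational(1, 2)))) ≈ Add(-0.25000, Mul(-79.196, I))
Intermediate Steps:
I = -7 (I = Add(2, Mul(-1, Pow(Pow(9, -1), -1))) = Add(2, Mul(-1, Pow(Rational(1, 9), -1))) = Add(2, Mul(-1, 9)) = Add(2, -9) = -7)
Function('U')(h) = Mul(Pow(Add(-2, h), -1), Add(-7, h)) (Function('U')(h) = Mul(Add(h, -7), Pow(Add(h, -2), -1)) = Mul(Add(-7, h), Pow(Add(-2, h), -1)) = Mul(Pow(Add(-2, h), -1), Add(-7, h)))
Function('O')(s) = Pow(s, Rational(3, 2))
Function('j')(B, x) = Mul(2, B)
Add(Mul(Function('O')(-2), Function('j')(14, -14)), Function('U')(6)) = Add(Mul(Pow(-2, Rational(3, 2)), Mul(2, 14)), Mul(Pow(Add(-2, 6), -1), Add(-7, 6))) = Add(Mul(Mul(-2, I, Pow(2, Rational(1, 2))), 28), Mul(Pow(4, -1), -1)) = Add(Mul(-56, I, Pow(2, Rational(1, 2))), Mul(Rational(1, 4), -1)) = Add(Mul(-56, I, Pow(2, Rational(1, 2))), Rational(-1, 4)) = Add(Rational(-1, 4), Mul(-56, I, Pow(2, Rational(1, 2))))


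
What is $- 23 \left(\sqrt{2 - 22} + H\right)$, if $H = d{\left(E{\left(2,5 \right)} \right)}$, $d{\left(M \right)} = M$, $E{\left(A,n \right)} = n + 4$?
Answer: $-207 - 46 i \sqrt{5} \approx -207.0 - 102.86 i$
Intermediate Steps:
$E{\left(A,n \right)} = 4 + n$
$H = 9$ ($H = 4 + 5 = 9$)
$- 23 \left(\sqrt{2 - 22} + H\right) = - 23 \left(\sqrt{2 - 22} + 9\right) = - 23 \left(\sqrt{-20} + 9\right) = - 23 \left(2 i \sqrt{5} + 9\right) = - 23 \left(9 + 2 i \sqrt{5}\right) = -207 - 46 i \sqrt{5}$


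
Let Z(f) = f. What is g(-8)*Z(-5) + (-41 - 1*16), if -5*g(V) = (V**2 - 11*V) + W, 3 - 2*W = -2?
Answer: 195/2 ≈ 97.500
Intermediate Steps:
W = 5/2 (W = 3/2 - 1/2*(-2) = 3/2 + 1 = 5/2 ≈ 2.5000)
g(V) = -1/2 - V**2/5 + 11*V/5 (g(V) = -((V**2 - 11*V) + 5/2)/5 = -(5/2 + V**2 - 11*V)/5 = -1/2 - V**2/5 + 11*V/5)
g(-8)*Z(-5) + (-41 - 1*16) = (-1/2 - 1/5*(-8)**2 + (11/5)*(-8))*(-5) + (-41 - 1*16) = (-1/2 - 1/5*64 - 88/5)*(-5) + (-41 - 16) = (-1/2 - 64/5 - 88/5)*(-5) - 57 = -309/10*(-5) - 57 = 309/2 - 57 = 195/2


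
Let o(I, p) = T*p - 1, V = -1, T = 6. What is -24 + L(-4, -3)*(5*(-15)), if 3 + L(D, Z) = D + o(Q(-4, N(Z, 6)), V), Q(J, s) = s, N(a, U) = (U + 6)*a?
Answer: 1026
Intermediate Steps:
N(a, U) = a*(6 + U) (N(a, U) = (6 + U)*a = a*(6 + U))
o(I, p) = -1 + 6*p (o(I, p) = 6*p - 1 = -1 + 6*p)
L(D, Z) = -10 + D (L(D, Z) = -3 + (D + (-1 + 6*(-1))) = -3 + (D + (-1 - 6)) = -3 + (D - 7) = -3 + (-7 + D) = -10 + D)
-24 + L(-4, -3)*(5*(-15)) = -24 + (-10 - 4)*(5*(-15)) = -24 - 14*(-75) = -24 + 1050 = 1026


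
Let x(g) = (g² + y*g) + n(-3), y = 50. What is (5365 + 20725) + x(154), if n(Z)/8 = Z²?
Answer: 57578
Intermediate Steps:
n(Z) = 8*Z²
x(g) = 72 + g² + 50*g (x(g) = (g² + 50*g) + 8*(-3)² = (g² + 50*g) + 8*9 = (g² + 50*g) + 72 = 72 + g² + 50*g)
(5365 + 20725) + x(154) = (5365 + 20725) + (72 + 154² + 50*154) = 26090 + (72 + 23716 + 7700) = 26090 + 31488 = 57578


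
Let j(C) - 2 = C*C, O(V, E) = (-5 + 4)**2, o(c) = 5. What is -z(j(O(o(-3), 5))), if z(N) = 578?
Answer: -578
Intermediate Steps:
O(V, E) = 1 (O(V, E) = (-1)**2 = 1)
j(C) = 2 + C**2 (j(C) = 2 + C*C = 2 + C**2)
-z(j(O(o(-3), 5))) = -1*578 = -578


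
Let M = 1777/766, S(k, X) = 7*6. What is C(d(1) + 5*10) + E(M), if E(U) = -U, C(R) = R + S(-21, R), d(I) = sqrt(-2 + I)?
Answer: 68695/766 + I ≈ 89.68 + 1.0*I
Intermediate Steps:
S(k, X) = 42
C(R) = 42 + R (C(R) = R + 42 = 42 + R)
M = 1777/766 (M = 1777*(1/766) = 1777/766 ≈ 2.3198)
C(d(1) + 5*10) + E(M) = (42 + (sqrt(-2 + 1) + 5*10)) - 1*1777/766 = (42 + (sqrt(-1) + 50)) - 1777/766 = (42 + (I + 50)) - 1777/766 = (42 + (50 + I)) - 1777/766 = (92 + I) - 1777/766 = 68695/766 + I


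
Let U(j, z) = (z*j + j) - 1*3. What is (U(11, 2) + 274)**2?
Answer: 92416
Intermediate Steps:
U(j, z) = -3 + j + j*z (U(j, z) = (j*z + j) - 3 = (j + j*z) - 3 = -3 + j + j*z)
(U(11, 2) + 274)**2 = ((-3 + 11 + 11*2) + 274)**2 = ((-3 + 11 + 22) + 274)**2 = (30 + 274)**2 = 304**2 = 92416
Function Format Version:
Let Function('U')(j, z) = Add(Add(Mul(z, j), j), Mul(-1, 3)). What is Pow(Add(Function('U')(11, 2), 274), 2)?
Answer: 92416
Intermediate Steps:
Function('U')(j, z) = Add(-3, j, Mul(j, z)) (Function('U')(j, z) = Add(Add(Mul(j, z), j), -3) = Add(Add(j, Mul(j, z)), -3) = Add(-3, j, Mul(j, z)))
Pow(Add(Function('U')(11, 2), 274), 2) = Pow(Add(Add(-3, 11, Mul(11, 2)), 274), 2) = Pow(Add(Add(-3, 11, 22), 274), 2) = Pow(Add(30, 274), 2) = Pow(304, 2) = 92416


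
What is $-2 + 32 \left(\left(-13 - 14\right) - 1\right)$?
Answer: $-898$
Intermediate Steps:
$-2 + 32 \left(\left(-13 - 14\right) - 1\right) = -2 + 32 \left(-27 - 1\right) = -2 + 32 \left(-28\right) = -2 - 896 = -898$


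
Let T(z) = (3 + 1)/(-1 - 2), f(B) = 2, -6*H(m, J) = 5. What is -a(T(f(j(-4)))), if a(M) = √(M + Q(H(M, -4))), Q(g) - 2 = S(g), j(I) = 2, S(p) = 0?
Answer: -√6/3 ≈ -0.81650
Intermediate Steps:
H(m, J) = -⅚ (H(m, J) = -⅙*5 = -⅚)
Q(g) = 2 (Q(g) = 2 + 0 = 2)
T(z) = -4/3 (T(z) = 4/(-3) = 4*(-⅓) = -4/3)
a(M) = √(2 + M) (a(M) = √(M + 2) = √(2 + M))
-a(T(f(j(-4)))) = -√(2 - 4/3) = -√(⅔) = -√6/3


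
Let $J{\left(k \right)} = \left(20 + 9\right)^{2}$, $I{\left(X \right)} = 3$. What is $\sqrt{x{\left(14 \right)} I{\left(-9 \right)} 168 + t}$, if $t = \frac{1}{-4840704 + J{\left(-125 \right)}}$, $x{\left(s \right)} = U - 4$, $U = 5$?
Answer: $\frac{\sqrt{11805834019979713}}{4839863} \approx 22.45$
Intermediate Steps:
$x{\left(s \right)} = 1$ ($x{\left(s \right)} = 5 - 4 = 1$)
$J{\left(k \right)} = 841$ ($J{\left(k \right)} = 29^{2} = 841$)
$t = - \frac{1}{4839863}$ ($t = \frac{1}{-4840704 + 841} = \frac{1}{-4839863} = - \frac{1}{4839863} \approx -2.0662 \cdot 10^{-7}$)
$\sqrt{x{\left(14 \right)} I{\left(-9 \right)} 168 + t} = \sqrt{1 \cdot 3 \cdot 168 - \frac{1}{4839863}} = \sqrt{3 \cdot 168 - \frac{1}{4839863}} = \sqrt{504 - \frac{1}{4839863}} = \sqrt{\frac{2439290951}{4839863}} = \frac{\sqrt{11805834019979713}}{4839863}$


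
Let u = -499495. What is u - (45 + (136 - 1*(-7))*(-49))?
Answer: -492533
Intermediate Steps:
u - (45 + (136 - 1*(-7))*(-49)) = -499495 - (45 + (136 - 1*(-7))*(-49)) = -499495 - (45 + (136 + 7)*(-49)) = -499495 - (45 + 143*(-49)) = -499495 - (45 - 7007) = -499495 - 1*(-6962) = -499495 + 6962 = -492533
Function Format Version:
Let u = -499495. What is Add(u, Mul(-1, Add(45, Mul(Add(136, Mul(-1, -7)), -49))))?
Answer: -492533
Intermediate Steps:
Add(u, Mul(-1, Add(45, Mul(Add(136, Mul(-1, -7)), -49)))) = Add(-499495, Mul(-1, Add(45, Mul(Add(136, Mul(-1, -7)), -49)))) = Add(-499495, Mul(-1, Add(45, Mul(Add(136, 7), -49)))) = Add(-499495, Mul(-1, Add(45, Mul(143, -49)))) = Add(-499495, Mul(-1, Add(45, -7007))) = Add(-499495, Mul(-1, -6962)) = Add(-499495, 6962) = -492533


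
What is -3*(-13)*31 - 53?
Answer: 1156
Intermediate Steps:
-3*(-13)*31 - 53 = 39*31 - 53 = 1209 - 53 = 1156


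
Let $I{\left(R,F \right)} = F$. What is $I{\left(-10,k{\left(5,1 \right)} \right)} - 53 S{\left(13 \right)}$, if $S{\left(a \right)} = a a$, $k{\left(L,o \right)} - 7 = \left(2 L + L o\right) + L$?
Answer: $-8930$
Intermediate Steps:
$k{\left(L,o \right)} = 7 + 3 L + L o$ ($k{\left(L,o \right)} = 7 + \left(\left(2 L + L o\right) + L\right) = 7 + \left(3 L + L o\right) = 7 + 3 L + L o$)
$S{\left(a \right)} = a^{2}$
$I{\left(-10,k{\left(5,1 \right)} \right)} - 53 S{\left(13 \right)} = \left(7 + 3 \cdot 5 + 5 \cdot 1\right) - 53 \cdot 13^{2} = \left(7 + 15 + 5\right) - 8957 = 27 - 8957 = -8930$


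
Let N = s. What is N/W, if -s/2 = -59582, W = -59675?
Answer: -3844/1925 ≈ -1.9969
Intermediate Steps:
s = 119164 (s = -2*(-59582) = 119164)
N = 119164
N/W = 119164/(-59675) = 119164*(-1/59675) = -3844/1925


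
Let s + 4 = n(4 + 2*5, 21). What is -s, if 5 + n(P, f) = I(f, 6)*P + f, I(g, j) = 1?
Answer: -26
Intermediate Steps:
n(P, f) = -5 + P + f (n(P, f) = -5 + (1*P + f) = -5 + (P + f) = -5 + P + f)
s = 26 (s = -4 + (-5 + (4 + 2*5) + 21) = -4 + (-5 + (4 + 10) + 21) = -4 + (-5 + 14 + 21) = -4 + 30 = 26)
-s = -1*26 = -26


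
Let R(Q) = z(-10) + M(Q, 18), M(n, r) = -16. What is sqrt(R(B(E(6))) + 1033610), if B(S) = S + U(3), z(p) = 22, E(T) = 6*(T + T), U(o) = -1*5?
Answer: 4*sqrt(64601) ≈ 1016.7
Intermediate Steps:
U(o) = -5
E(T) = 12*T (E(T) = 6*(2*T) = 12*T)
B(S) = -5 + S (B(S) = S - 5 = -5 + S)
R(Q) = 6 (R(Q) = 22 - 16 = 6)
sqrt(R(B(E(6))) + 1033610) = sqrt(6 + 1033610) = sqrt(1033616) = 4*sqrt(64601)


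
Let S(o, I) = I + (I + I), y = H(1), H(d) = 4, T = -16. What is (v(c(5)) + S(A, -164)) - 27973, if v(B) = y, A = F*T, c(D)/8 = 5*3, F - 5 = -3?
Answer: -28461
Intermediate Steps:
F = 2 (F = 5 - 3 = 2)
c(D) = 120 (c(D) = 8*(5*3) = 8*15 = 120)
y = 4
A = -32 (A = 2*(-16) = -32)
S(o, I) = 3*I (S(o, I) = I + 2*I = 3*I)
v(B) = 4
(v(c(5)) + S(A, -164)) - 27973 = (4 + 3*(-164)) - 27973 = (4 - 492) - 27973 = -488 - 27973 = -28461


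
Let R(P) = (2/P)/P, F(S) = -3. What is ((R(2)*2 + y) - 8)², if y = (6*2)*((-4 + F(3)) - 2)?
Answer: 13225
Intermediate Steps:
R(P) = 2/P²
y = -108 (y = (6*2)*((-4 - 3) - 2) = 12*(-7 - 2) = 12*(-9) = -108)
((R(2)*2 + y) - 8)² = (((2/2²)*2 - 108) - 8)² = (((2*(¼))*2 - 108) - 8)² = (((½)*2 - 108) - 8)² = ((1 - 108) - 8)² = (-107 - 8)² = (-115)² = 13225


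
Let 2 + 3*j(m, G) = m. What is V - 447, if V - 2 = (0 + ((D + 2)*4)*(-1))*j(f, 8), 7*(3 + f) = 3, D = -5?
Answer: -3243/7 ≈ -463.29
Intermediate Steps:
f = -18/7 (f = -3 + (⅐)*3 = -3 + 3/7 = -18/7 ≈ -2.5714)
j(m, G) = -⅔ + m/3
V = -114/7 (V = 2 + (0 + ((-5 + 2)*4)*(-1))*(-⅔ + (⅓)*(-18/7)) = 2 + (0 - 3*4*(-1))*(-⅔ - 6/7) = 2 + (0 - 12*(-1))*(-32/21) = 2 + (0 + 12)*(-32/21) = 2 + 12*(-32/21) = 2 - 128/7 = -114/7 ≈ -16.286)
V - 447 = -114/7 - 447 = -3243/7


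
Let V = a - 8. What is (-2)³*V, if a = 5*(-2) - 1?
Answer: 152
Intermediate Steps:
a = -11 (a = -10 - 1 = -11)
V = -19 (V = -11 - 8 = -19)
(-2)³*V = (-2)³*(-19) = -8*(-19) = 152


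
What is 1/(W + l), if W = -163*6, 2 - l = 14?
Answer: -1/990 ≈ -0.0010101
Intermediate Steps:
l = -12 (l = 2 - 1*14 = 2 - 14 = -12)
W = -978
1/(W + l) = 1/(-978 - 12) = 1/(-990) = -1/990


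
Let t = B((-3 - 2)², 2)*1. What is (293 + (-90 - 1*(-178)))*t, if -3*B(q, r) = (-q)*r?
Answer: 6350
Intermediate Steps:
B(q, r) = q*r/3 (B(q, r) = -(-q)*r/3 = -(-1)*q*r/3 = q*r/3)
t = 50/3 (t = ((⅓)*(-3 - 2)²*2)*1 = ((⅓)*(-5)²*2)*1 = ((⅓)*25*2)*1 = (50/3)*1 = 50/3 ≈ 16.667)
(293 + (-90 - 1*(-178)))*t = (293 + (-90 - 1*(-178)))*(50/3) = (293 + (-90 + 178))*(50/3) = (293 + 88)*(50/3) = 381*(50/3) = 6350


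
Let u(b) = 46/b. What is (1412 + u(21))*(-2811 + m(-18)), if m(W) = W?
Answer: -28005214/7 ≈ -4.0007e+6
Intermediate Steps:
(1412 + u(21))*(-2811 + m(-18)) = (1412 + 46/21)*(-2811 - 18) = (1412 + 46*(1/21))*(-2829) = (1412 + 46/21)*(-2829) = (29698/21)*(-2829) = -28005214/7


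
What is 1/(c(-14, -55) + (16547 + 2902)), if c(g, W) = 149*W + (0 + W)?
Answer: 1/11199 ≈ 8.9294e-5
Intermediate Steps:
c(g, W) = 150*W (c(g, W) = 149*W + W = 150*W)
1/(c(-14, -55) + (16547 + 2902)) = 1/(150*(-55) + (16547 + 2902)) = 1/(-8250 + 19449) = 1/11199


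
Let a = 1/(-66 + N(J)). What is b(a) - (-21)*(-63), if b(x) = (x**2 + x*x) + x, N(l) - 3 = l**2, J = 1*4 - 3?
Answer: -1271418/961 ≈ -1323.0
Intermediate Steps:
J = 1 (J = 4 - 3 = 1)
N(l) = 3 + l**2
a = -1/62 (a = 1/(-66 + (3 + 1**2)) = 1/(-66 + (3 + 1)) = 1/(-66 + 4) = 1/(-62) = -1/62 ≈ -0.016129)
b(x) = x + 2*x**2 (b(x) = (x**2 + x**2) + x = 2*x**2 + x = x + 2*x**2)
b(a) - (-21)*(-63) = -(1 + 2*(-1/62))/62 - (-21)*(-63) = -(1 - 1/31)/62 - 1*1323 = -1/62*30/31 - 1323 = -15/961 - 1323 = -1271418/961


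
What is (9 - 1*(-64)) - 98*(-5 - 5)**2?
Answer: -9727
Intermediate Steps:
(9 - 1*(-64)) - 98*(-5 - 5)**2 = (9 + 64) - 98*(-10)**2 = 73 - 98*100 = 73 - 9800 = -9727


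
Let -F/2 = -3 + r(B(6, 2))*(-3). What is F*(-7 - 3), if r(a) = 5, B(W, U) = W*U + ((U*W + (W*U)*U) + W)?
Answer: -360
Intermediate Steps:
B(W, U) = W + W*U**2 + 2*U*W (B(W, U) = U*W + ((U*W + (U*W)*U) + W) = U*W + ((U*W + W*U**2) + W) = U*W + (W + U*W + W*U**2) = W + W*U**2 + 2*U*W)
F = 36 (F = -2*(-3 + 5*(-3)) = -2*(-3 - 15) = -2*(-18) = 36)
F*(-7 - 3) = 36*(-7 - 3) = 36*(-10) = -360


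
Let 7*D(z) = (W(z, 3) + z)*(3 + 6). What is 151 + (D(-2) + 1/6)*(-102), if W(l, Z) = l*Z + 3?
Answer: 5528/7 ≈ 789.71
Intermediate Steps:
W(l, Z) = 3 + Z*l (W(l, Z) = Z*l + 3 = 3 + Z*l)
D(z) = 27/7 + 36*z/7 (D(z) = (((3 + 3*z) + z)*(3 + 6))/7 = ((3 + 4*z)*9)/7 = (27 + 36*z)/7 = 27/7 + 36*z/7)
151 + (D(-2) + 1/6)*(-102) = 151 + ((27/7 + (36/7)*(-2)) + 1/6)*(-102) = 151 + ((27/7 - 72/7) + 1*(⅙))*(-102) = 151 + (-45/7 + ⅙)*(-102) = 151 - 263/42*(-102) = 151 + 4471/7 = 5528/7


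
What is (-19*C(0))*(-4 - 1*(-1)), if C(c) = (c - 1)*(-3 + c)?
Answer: 171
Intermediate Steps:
C(c) = (-1 + c)*(-3 + c)
(-19*C(0))*(-4 - 1*(-1)) = (-19*(3 + 0**2 - 4*0))*(-4 - 1*(-1)) = (-19*(3 + 0 + 0))*(-4 + 1) = -19*3*(-3) = -57*(-3) = 171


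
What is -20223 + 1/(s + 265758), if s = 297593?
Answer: -11392647272/563351 ≈ -20223.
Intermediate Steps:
-20223 + 1/(s + 265758) = -20223 + 1/(297593 + 265758) = -20223 + 1/563351 = -11392647272/563351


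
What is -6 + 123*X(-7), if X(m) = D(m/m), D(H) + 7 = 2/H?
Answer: -621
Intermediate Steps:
D(H) = -7 + 2/H
X(m) = -5 (X(m) = -7 + 2/((m/m)) = -7 + 2/1 = -7 + 2*1 = -7 + 2 = -5)
-6 + 123*X(-7) = -6 + 123*(-5) = -6 - 615 = -621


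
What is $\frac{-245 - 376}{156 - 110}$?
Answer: $- \frac{27}{2} \approx -13.5$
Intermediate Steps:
$\frac{-245 - 376}{156 - 110} = - \frac{621}{46} = \left(-621\right) \frac{1}{46} = - \frac{27}{2}$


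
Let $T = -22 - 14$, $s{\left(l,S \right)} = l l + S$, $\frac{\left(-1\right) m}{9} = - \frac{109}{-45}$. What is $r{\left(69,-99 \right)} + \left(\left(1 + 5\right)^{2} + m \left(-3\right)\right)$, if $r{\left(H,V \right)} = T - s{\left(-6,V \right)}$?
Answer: $\frac{642}{5} \approx 128.4$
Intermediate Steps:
$m = - \frac{109}{5}$ ($m = - 9 \left(- \frac{109}{-45}\right) = - 9 \left(\left(-109\right) \left(- \frac{1}{45}\right)\right) = \left(-9\right) \frac{109}{45} = - \frac{109}{5} \approx -21.8$)
$s{\left(l,S \right)} = S + l^{2}$ ($s{\left(l,S \right)} = l^{2} + S = S + l^{2}$)
$T = -36$
$r{\left(H,V \right)} = -72 - V$ ($r{\left(H,V \right)} = -36 - \left(V + \left(-6\right)^{2}\right) = -36 - \left(V + 36\right) = -36 - \left(36 + V\right) = -72 - V$)
$r{\left(69,-99 \right)} + \left(\left(1 + 5\right)^{2} + m \left(-3\right)\right) = \left(-72 - -99\right) + \left(\left(1 + 5\right)^{2} - - \frac{327}{5}\right) = \left(-72 + 99\right) + \left(6^{2} + \frac{327}{5}\right) = 27 + \left(36 + \frac{327}{5}\right) = 27 + \frac{507}{5} = \frac{642}{5}$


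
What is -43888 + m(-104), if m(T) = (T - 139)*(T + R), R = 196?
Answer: -66244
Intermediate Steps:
m(T) = (-139 + T)*(196 + T) (m(T) = (T - 139)*(T + 196) = (-139 + T)*(196 + T))
-43888 + m(-104) = -43888 + (-27244 + (-104)**2 + 57*(-104)) = -43888 + (-27244 + 10816 - 5928) = -43888 - 22356 = -66244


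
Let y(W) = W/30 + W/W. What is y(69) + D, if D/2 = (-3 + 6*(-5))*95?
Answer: -62667/10 ≈ -6266.7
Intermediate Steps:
y(W) = 1 + W/30 (y(W) = W*(1/30) + 1 = W/30 + 1 = 1 + W/30)
D = -6270 (D = 2*((-3 + 6*(-5))*95) = 2*((-3 - 30)*95) = 2*(-33*95) = 2*(-3135) = -6270)
y(69) + D = (1 + (1/30)*69) - 6270 = (1 + 23/10) - 6270 = 33/10 - 6270 = -62667/10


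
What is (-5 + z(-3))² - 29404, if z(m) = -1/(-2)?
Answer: -117535/4 ≈ -29384.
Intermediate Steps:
z(m) = ½ (z(m) = -1*(-½) = ½)
(-5 + z(-3))² - 29404 = (-5 + ½)² - 29404 = (-9/2)² - 29404 = 81/4 - 29404 = -117535/4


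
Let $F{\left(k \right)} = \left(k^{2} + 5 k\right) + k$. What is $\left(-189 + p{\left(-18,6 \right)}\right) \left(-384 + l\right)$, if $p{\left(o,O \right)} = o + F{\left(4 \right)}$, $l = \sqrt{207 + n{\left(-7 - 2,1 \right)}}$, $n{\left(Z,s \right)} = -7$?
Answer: $64128 - 1670 \sqrt{2} \approx 61766.0$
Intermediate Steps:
$l = 10 \sqrt{2}$ ($l = \sqrt{207 - 7} = \sqrt{200} = 10 \sqrt{2} \approx 14.142$)
$F{\left(k \right)} = k^{2} + 6 k$
$p{\left(o,O \right)} = 40 + o$ ($p{\left(o,O \right)} = o + 4 \left(6 + 4\right) = o + 4 \cdot 10 = o + 40 = 40 + o$)
$\left(-189 + p{\left(-18,6 \right)}\right) \left(-384 + l\right) = \left(-189 + \left(40 - 18\right)\right) \left(-384 + 10 \sqrt{2}\right) = \left(-189 + 22\right) \left(-384 + 10 \sqrt{2}\right) = - 167 \left(-384 + 10 \sqrt{2}\right) = 64128 - 1670 \sqrt{2}$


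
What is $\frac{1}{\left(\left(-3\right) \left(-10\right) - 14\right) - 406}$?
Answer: $- \frac{1}{390} \approx -0.0025641$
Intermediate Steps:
$\frac{1}{\left(\left(-3\right) \left(-10\right) - 14\right) - 406} = \frac{1}{\left(30 - 14\right) - 406} = \frac{1}{16 - 406} = \frac{1}{-390} = - \frac{1}{390}$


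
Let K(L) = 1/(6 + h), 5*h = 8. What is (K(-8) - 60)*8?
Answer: -9100/19 ≈ -478.95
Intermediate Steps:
h = 8/5 (h = (⅕)*8 = 8/5 ≈ 1.6000)
K(L) = 5/38 (K(L) = 1/(6 + 8/5) = 1/(38/5) = 5/38)
(K(-8) - 60)*8 = (5/38 - 60)*8 = -2275/38*8 = -9100/19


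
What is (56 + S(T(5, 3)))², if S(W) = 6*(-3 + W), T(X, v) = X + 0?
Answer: 4624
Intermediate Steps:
T(X, v) = X
S(W) = -18 + 6*W
(56 + S(T(5, 3)))² = (56 + (-18 + 6*5))² = (56 + (-18 + 30))² = (56 + 12)² = 68² = 4624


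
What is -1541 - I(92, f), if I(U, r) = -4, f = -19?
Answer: -1537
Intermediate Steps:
-1541 - I(92, f) = -1541 - 1*(-4) = -1541 + 4 = -1537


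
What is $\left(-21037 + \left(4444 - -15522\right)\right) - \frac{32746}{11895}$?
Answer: $- \frac{12772291}{11895} \approx -1073.8$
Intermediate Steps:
$\left(-21037 + \left(4444 - -15522\right)\right) - \frac{32746}{11895} = \left(-21037 + \left(4444 + 15522\right)\right) - \frac{32746}{11895} = \left(-21037 + 19966\right) - \frac{32746}{11895} = -1071 - \frac{32746}{11895} = - \frac{12772291}{11895}$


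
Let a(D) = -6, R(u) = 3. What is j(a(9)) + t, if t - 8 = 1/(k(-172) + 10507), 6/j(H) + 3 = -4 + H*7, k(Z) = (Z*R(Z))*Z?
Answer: 38314023/4863691 ≈ 7.8776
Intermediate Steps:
k(Z) = 3*Z² (k(Z) = (Z*3)*Z = (3*Z)*Z = 3*Z²)
j(H) = 6/(-7 + 7*H) (j(H) = 6/(-3 + (-4 + H*7)) = 6/(-3 + (-4 + 7*H)) = 6/(-7 + 7*H))
t = 794073/99259 (t = 8 + 1/(3*(-172)² + 10507) = 8 + 1/(3*29584 + 10507) = 8 + 1/(88752 + 10507) = 8 + 1/99259 = 794073/99259 ≈ 8.0000)
j(a(9)) + t = 6/(7*(-1 - 6)) + 794073/99259 = (6/7)/(-7) + 794073/99259 = (6/7)*(-⅐) + 794073/99259 = -6/49 + 794073/99259 = 38314023/4863691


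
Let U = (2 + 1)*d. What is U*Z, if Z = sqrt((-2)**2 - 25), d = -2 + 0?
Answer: -6*I*sqrt(21) ≈ -27.495*I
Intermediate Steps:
d = -2
U = -6 (U = (2 + 1)*(-2) = 3*(-2) = -6)
Z = I*sqrt(21) (Z = sqrt(4 - 25) = sqrt(-21) = I*sqrt(21) ≈ 4.5826*I)
U*Z = -6*I*sqrt(21)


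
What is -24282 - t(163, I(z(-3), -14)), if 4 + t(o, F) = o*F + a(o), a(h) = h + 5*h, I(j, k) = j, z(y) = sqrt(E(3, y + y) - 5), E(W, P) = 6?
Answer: -25419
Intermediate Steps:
z(y) = 1 (z(y) = sqrt(6 - 5) = sqrt(1) = 1)
a(h) = 6*h
t(o, F) = -4 + 6*o + F*o (t(o, F) = -4 + (o*F + 6*o) = -4 + (F*o + 6*o) = -4 + (6*o + F*o) = -4 + 6*o + F*o)
-24282 - t(163, I(z(-3), -14)) = -24282 - (-4 + 6*163 + 1*163) = -24282 - (-4 + 978 + 163) = -24282 - 1*1137 = -24282 - 1137 = -25419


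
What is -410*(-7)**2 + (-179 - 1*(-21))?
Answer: -20248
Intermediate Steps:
-410*(-7)**2 + (-179 - 1*(-21)) = -410*49 + (-179 + 21) = -20090 - 158 = -20248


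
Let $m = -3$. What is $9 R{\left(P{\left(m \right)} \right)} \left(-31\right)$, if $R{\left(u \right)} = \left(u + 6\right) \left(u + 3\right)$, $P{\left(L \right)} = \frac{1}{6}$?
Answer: $- \frac{21793}{4} \approx -5448.3$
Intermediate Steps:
$P{\left(L \right)} = \frac{1}{6}$
$R{\left(u \right)} = \left(3 + u\right) \left(6 + u\right)$ ($R{\left(u \right)} = \left(6 + u\right) \left(3 + u\right) = \left(3 + u\right) \left(6 + u\right)$)
$9 R{\left(P{\left(m \right)} \right)} \left(-31\right) = 9 \left(18 + \left(\frac{1}{6}\right)^{2} + 9 \cdot \frac{1}{6}\right) \left(-31\right) = 9 \left(18 + \frac{1}{36} + \frac{3}{2}\right) \left(-31\right) = 9 \cdot \frac{703}{36} \left(-31\right) = \frac{703}{4} \left(-31\right) = - \frac{21793}{4}$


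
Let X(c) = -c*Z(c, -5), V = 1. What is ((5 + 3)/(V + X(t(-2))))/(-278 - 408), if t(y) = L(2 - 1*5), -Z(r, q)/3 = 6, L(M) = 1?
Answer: -4/6517 ≈ -0.00061378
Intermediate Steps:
Z(r, q) = -18 (Z(r, q) = -3*6 = -18)
t(y) = 1
X(c) = 18*c (X(c) = -c*(-18) = -(-18)*c = 18*c)
((5 + 3)/(V + X(t(-2))))/(-278 - 408) = ((5 + 3)/(1 + 18*1))/(-278 - 408) = (8/(1 + 18))/(-686) = -4/(343*19) = -1/686*8/19 = -4/6517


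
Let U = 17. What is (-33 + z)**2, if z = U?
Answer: 256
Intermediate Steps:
z = 17
(-33 + z)**2 = (-33 + 17)**2 = (-16)**2 = 256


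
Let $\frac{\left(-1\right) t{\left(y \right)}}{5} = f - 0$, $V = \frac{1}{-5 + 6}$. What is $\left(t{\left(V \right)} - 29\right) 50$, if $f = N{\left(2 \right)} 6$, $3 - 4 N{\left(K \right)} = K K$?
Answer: $-1075$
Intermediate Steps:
$N{\left(K \right)} = \frac{3}{4} - \frac{K^{2}}{4}$ ($N{\left(K \right)} = \frac{3}{4} - \frac{K K}{4} = \frac{3}{4} - \frac{K^{2}}{4}$)
$f = - \frac{3}{2}$ ($f = \left(\frac{3}{4} - \frac{2^{2}}{4}\right) 6 = \left(\frac{3}{4} - 1\right) 6 = \left(- \frac{1}{4}\right) 6 = - \frac{3}{2} \approx -1.5$)
$V = 1$ ($V = 1^{-1} = 1$)
$t{\left(y \right)} = \frac{15}{2}$ ($t{\left(y \right)} = - 5 \left(- \frac{3}{2} - 0\right) = - 5 \left(- \frac{3}{2} + 0\right) = \left(-5\right) \left(- \frac{3}{2}\right) = \frac{15}{2}$)
$\left(t{\left(V \right)} - 29\right) 50 = \left(\frac{15}{2} - 29\right) 50 = \left(- \frac{43}{2}\right) 50 = -1075$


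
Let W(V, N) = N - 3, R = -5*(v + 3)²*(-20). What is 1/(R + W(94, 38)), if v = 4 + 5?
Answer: 1/14435 ≈ 6.9276e-5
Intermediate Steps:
v = 9
R = 14400 (R = -5*(9 + 3)²*(-20) = -5*12²*(-20) = -5*144*(-20) = -720*(-20) = 14400)
W(V, N) = -3 + N
1/(R + W(94, 38)) = 1/(14400 + (-3 + 38)) = 1/(14400 + 35) = 1/14435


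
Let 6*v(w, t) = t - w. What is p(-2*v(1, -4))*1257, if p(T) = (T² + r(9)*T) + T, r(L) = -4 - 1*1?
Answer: -14665/3 ≈ -4888.3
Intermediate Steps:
v(w, t) = -w/6 + t/6 (v(w, t) = (t - w)/6 = -w/6 + t/6)
r(L) = -5 (r(L) = -4 - 1 = -5)
p(T) = T² - 4*T (p(T) = (T² - 5*T) + T = T² - 4*T)
p(-2*v(1, -4))*1257 = ((-2*(-⅙*1 + (⅙)*(-4)))*(-4 - 2*(-⅙*1 + (⅙)*(-4))))*1257 = ((-2*(-⅙ - ⅔))*(-4 - 2*(-⅙ - ⅔)))*1257 = ((-2*(-⅚))*(-4 - 2*(-⅚)))*1257 = (5*(-4 + 5/3)/3)*1257 = ((5/3)*(-7/3))*1257 = -35/9*1257 = -14665/3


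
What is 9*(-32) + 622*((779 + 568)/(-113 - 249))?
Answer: -471045/181 ≈ -2602.5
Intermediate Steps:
9*(-32) + 622*((779 + 568)/(-113 - 249)) = -288 + 622*(1347/(-362)) = -288 + 622*(1347*(-1/362)) = -288 + 622*(-1347/362) = -288 - 418917/181 = -471045/181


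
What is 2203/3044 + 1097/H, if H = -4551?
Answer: 6686585/13853244 ≈ 0.48267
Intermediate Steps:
2203/3044 + 1097/H = 2203/3044 + 1097/(-4551) = 2203*(1/3044) + 1097*(-1/4551) = 2203/3044 - 1097/4551 = 6686585/13853244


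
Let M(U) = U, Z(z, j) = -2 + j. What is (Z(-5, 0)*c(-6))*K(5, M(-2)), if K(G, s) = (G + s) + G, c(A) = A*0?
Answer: 0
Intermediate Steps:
c(A) = 0
K(G, s) = s + 2*G
(Z(-5, 0)*c(-6))*K(5, M(-2)) = ((-2 + 0)*0)*(-2 + 2*5) = (-2*0)*(-2 + 10) = 0*8 = 0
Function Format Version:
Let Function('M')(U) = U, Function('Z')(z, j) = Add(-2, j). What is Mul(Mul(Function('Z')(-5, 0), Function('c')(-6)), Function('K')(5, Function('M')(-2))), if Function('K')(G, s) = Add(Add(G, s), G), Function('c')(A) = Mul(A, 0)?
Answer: 0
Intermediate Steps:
Function('c')(A) = 0
Function('K')(G, s) = Add(s, Mul(2, G))
Mul(Mul(Function('Z')(-5, 0), Function('c')(-6)), Function('K')(5, Function('M')(-2))) = Mul(Mul(Add(-2, 0), 0), Add(-2, Mul(2, 5))) = Mul(Mul(-2, 0), Add(-2, 10)) = Mul(0, 8) = 0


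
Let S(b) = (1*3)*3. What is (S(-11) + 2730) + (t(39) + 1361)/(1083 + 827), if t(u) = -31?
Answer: 523282/191 ≈ 2739.7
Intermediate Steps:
S(b) = 9 (S(b) = 3*3 = 9)
(S(-11) + 2730) + (t(39) + 1361)/(1083 + 827) = (9 + 2730) + (-31 + 1361)/(1083 + 827) = 2739 + 1330/1910 = 2739 + 1330*(1/1910) = 2739 + 133/191 = 523282/191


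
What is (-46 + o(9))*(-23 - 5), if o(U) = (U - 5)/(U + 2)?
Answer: 14056/11 ≈ 1277.8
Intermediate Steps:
o(U) = (-5 + U)/(2 + U)
(-46 + o(9))*(-23 - 5) = (-46 + (-5 + 9)/(2 + 9))*(-23 - 5) = (-46 + 4/11)*(-28) = -502/11*(-28) = 14056/11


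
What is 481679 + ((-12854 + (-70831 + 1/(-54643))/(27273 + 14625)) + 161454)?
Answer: 721488651022586/1144716207 ≈ 6.3028e+5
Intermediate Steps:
481679 + ((-12854 + (-70831 + 1/(-54643))/(27273 + 14625)) + 161454) = 481679 + ((-12854 + (-70831 - 1/54643)/41898) + 161454) = 481679 + ((-12854 - 3870418334/54643*1/41898) + 161454) = 481679 + ((-12854 - 1935209167/1144716207) + 161454) = 481679 + (-14716117333945/1144716207 + 161454) = 481679 + 170102893151033/1144716207 = 721488651022586/1144716207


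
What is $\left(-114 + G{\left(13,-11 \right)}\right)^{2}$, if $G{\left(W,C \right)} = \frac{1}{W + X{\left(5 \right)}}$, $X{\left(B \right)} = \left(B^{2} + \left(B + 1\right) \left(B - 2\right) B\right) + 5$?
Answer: $\frac{229855921}{17689} \approx 12994.0$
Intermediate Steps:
$X{\left(B \right)} = 5 + B^{2} + B \left(1 + B\right) \left(-2 + B\right)$ ($X{\left(B \right)} = \left(B^{2} + \left(1 + B\right) \left(-2 + B\right) B\right) + 5 = \left(B^{2} + B \left(1 + B\right) \left(-2 + B\right)\right) + 5 = 5 + B^{2} + B \left(1 + B\right) \left(-2 + B\right)$)
$G{\left(W,C \right)} = \frac{1}{120 + W}$ ($G{\left(W,C \right)} = \frac{1}{W + \left(5 + 5^{3} - 10\right)} = \frac{1}{W + \left(5 + 125 - 10\right)} = \frac{1}{W + 120} = \frac{1}{120 + W}$)
$\left(-114 + G{\left(13,-11 \right)}\right)^{2} = \left(-114 + \frac{1}{120 + 13}\right)^{2} = \left(-114 + \frac{1}{133}\right)^{2} = \left(- \frac{15161}{133}\right)^{2} = \frac{229855921}{17689}$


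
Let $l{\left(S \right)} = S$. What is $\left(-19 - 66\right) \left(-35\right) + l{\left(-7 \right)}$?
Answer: $2968$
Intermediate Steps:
$\left(-19 - 66\right) \left(-35\right) + l{\left(-7 \right)} = \left(-19 - 66\right) \left(-35\right) - 7 = \left(-85\right) \left(-35\right) - 7 = 2975 - 7 = 2968$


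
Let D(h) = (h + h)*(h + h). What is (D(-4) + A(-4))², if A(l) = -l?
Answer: 4624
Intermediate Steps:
D(h) = 4*h² (D(h) = (2*h)*(2*h) = 4*h²)
(D(-4) + A(-4))² = (4*(-4)² - 1*(-4))² = (4*16 + 4)² = (64 + 4)² = 68² = 4624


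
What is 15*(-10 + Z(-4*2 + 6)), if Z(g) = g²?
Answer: -90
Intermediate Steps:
15*(-10 + Z(-4*2 + 6)) = 15*(-10 + (-4*2 + 6)²) = 15*(-10 + (-8 + 6)²) = 15*(-10 + (-2)²) = 15*(-10 + 4) = 15*(-6) = -90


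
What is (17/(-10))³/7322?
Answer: -4913/7322000 ≈ -0.00067099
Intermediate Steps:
(17/(-10))³/7322 = (17*(-⅒))³*(1/7322) = (-17/10)³*(1/7322) = -4913/1000*1/7322 = -4913/7322000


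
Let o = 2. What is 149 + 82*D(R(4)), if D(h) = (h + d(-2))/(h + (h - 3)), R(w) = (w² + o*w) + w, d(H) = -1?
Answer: 10111/53 ≈ 190.77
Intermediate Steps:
R(w) = w² + 3*w (R(w) = (w² + 2*w) + w = w² + 3*w)
D(h) = (-1 + h)/(-3 + 2*h) (D(h) = (h - 1)/(h + (h - 3)) = (-1 + h)/(h + (-3 + h)) = (-1 + h)/(-3 + 2*h))
149 + 82*D(R(4)) = 149 + 82*((-1 + 4*(3 + 4))/(-3 + 2*(4*(3 + 4)))) = 149 + 82*((-1 + 4*7)/(-3 + 2*(4*7))) = 149 + 82*((-1 + 28)/(-3 + 2*28)) = 149 + 82*(27/(-3 + 56)) = 149 + 82*(27/53) = 149 + 2214/53 = 10111/53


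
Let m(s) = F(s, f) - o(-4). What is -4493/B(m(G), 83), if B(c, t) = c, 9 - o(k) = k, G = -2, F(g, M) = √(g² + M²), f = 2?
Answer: 58409/161 + 8986*√2/161 ≈ 441.72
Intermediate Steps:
F(g, M) = √(M² + g²)
o(k) = 9 - k
m(s) = -13 + √(4 + s²) (m(s) = √(2² + s²) - (9 - 1*(-4)) = √(4 + s²) - (9 + 4) = √(4 + s²) - 1*13 = √(4 + s²) - 13 = -13 + √(4 + s²))
-4493/B(m(G), 83) = -4493/(-13 + √(4 + (-2)²)) = -4493/(-13 + √(4 + 4)) = -4493/(-13 + √8) = -4493/(-13 + 2*√2)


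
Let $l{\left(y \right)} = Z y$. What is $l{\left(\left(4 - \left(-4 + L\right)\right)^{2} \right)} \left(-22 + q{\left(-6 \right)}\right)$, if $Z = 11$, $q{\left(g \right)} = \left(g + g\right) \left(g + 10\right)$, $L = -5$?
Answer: $-130130$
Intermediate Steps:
$q{\left(g \right)} = 2 g \left(10 + g\right)$
$l{\left(y \right)} = 11 y$
$l{\left(\left(4 - \left(-4 + L\right)\right)^{2} \right)} \left(-22 + q{\left(-6 \right)}\right) = 11 \left(4 + \left(4 - -5\right)\right)^{2} \left(-22 + 2 \left(-6\right) \left(10 - 6\right)\right) = 11 \left(4 + \left(4 + 5\right)\right)^{2} \left(-22 + 2 \left(-6\right) 4\right) = 11 \left(4 + 9\right)^{2} \left(-22 - 48\right) = 11 \cdot 13^{2} \left(-70\right) = 11 \cdot 169 \left(-70\right) = 1859 \left(-70\right) = -130130$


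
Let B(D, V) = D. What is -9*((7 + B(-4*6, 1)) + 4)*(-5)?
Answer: -585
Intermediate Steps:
-9*((7 + B(-4*6, 1)) + 4)*(-5) = -9*((7 - 4*6) + 4)*(-5) = -9*((7 - 24) + 4)*(-5) = -9*(-17 + 4)*(-5) = -9*(-13)*(-5) = 117*(-5) = -585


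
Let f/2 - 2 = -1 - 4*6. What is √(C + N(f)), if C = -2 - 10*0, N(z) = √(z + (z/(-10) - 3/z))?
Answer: √(-105800 + 230*I*√2186610)/230 ≈ 1.5384 + 2.0896*I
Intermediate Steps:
f = -46 (f = 4 + 2*(-1 - 4*6) = 4 + 2*(-1 - 24) = 4 + 2*(-25) = 4 - 50 = -46)
N(z) = √(-3/z + 9*z/10) (N(z) = √(z + (z*(-⅒) - 3/z)) = √(z + (-z/10 - 3/z)) = √(z + (-3/z - z/10)) = √(-3/z + 9*z/10))
C = -2 (C = -2 + 0 = -2)
√(C + N(f)) = √(-2 + √(-300/(-46) + 90*(-46))/10) = √(-2 + √(-300*(-1/46) - 4140)/10) = √(-2 + √(150/23 - 4140)/10) = √(-2 + √(-95070/23)/10) = √(-2 + (I*√2186610/23)/10) = √(-2 + I*√2186610/230)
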